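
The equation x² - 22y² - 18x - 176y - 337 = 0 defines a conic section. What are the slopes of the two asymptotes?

√22/22 and -√22/22

Collect terms: (x² - 18x) -22(y² + 8y) = 337
(x - 9)² -22(y + 4)² = 337 + 81 - 352 = 66
Divide through by 66 to get (x - 9)²/66 - (y + 4)²/3 = 1.
Hyperbola, center (9, -4), transverse axis horizontal; a² = 66, b² = 3.
For a horizontal hyperbola the asymptotes have slope ±b/a.
Here that is ±√3/√66 = ±√22/22.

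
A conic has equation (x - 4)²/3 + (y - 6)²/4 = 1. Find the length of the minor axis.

2√3

Center (4, 6). The larger denominator 4 sits under the y-term, so the major axis is vertical; a² = 4, b² = 3.
b² = 3 so b = √3; the minor axis has length 2b = 2√3.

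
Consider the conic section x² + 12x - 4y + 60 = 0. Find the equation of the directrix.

Only x is squared. Complete the square in x: (x + 6)² = 4(y - 6).
Vertex (-6, 6); 4p = 4 so p = 1. Opens up.
Directrix is the horizontal line y = k − p = 6 − (1) = 5.

y = 5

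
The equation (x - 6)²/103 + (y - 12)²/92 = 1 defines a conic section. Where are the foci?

(6 - √11, 12) and (6 + √11, 12)

Center (6, 12). The larger denominator 103 sits under the x-term, so the major axis is horizontal; a² = 103, b² = 92.
c² = a² - b² = 103 - 92 = 11, so c = √11.
Foci lie on the horizontal axis through the center: (h ± c, k).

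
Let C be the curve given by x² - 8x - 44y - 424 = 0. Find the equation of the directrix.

y = -21

Only x is squared. Complete the square in x: (x - 4)² = 44(y + 10).
Vertex (4, -10); 4p = 44 so p = 11. Opens up.
Directrix is the horizontal line y = k − p = -10 − (11) = -21.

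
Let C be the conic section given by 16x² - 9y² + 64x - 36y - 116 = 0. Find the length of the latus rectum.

32/3

Group the x- and y-terms: 16(x² + 4x) -9(y² + 4y) = 116
Completing the square gives 16(x + 2)² -9(y + 2)² = 116 + 64 - 36 = 144.
Divide through by 144 to get (x + 2)²/9 - (y + 2)²/16 = 1.
Hyperbola, center (-2, -2), transverse axis horizontal; a² = 9, b² = 16.
Latus rectum length = 2b²/a = 2·16/3 = 32/3.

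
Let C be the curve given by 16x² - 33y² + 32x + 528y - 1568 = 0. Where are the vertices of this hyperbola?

(-1, 4) and (-1, 12)

Group: 16(x² + 2x) -33(y² - 16y) = 1568
Completing the square gives 16(x + 1)² -33(y - 8)² = 1568 + 16 - 2112 = -528.
Dividing both sides by -528: (y - 8)²/16 - (x + 1)²/33 = 1
Hyperbola, center (-1, 8), transverse axis vertical; a² = 16, b² = 33.
a = 4. Vertices at (h, k ± a).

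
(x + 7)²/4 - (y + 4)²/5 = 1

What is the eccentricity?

Center (-7, -4). The positive term is the x-term, so the transverse axis is horizontal; a² = 4, b² = 5.
c² = a² + b² = 9, so c = 3.
e = c/a = 3/2.

e = 3/2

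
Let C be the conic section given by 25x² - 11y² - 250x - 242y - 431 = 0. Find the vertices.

Collect terms: 25(x² - 10x) -11(y² + 22y) = 431
Complete the square in x and y: 25(x - 5)² -11(y + 11)² = 431 + 625 - 1331 = -275
Divide through by -275 to get (y + 11)²/25 - (x - 5)²/11 = 1.
Hyperbola, center (5, -11), transverse axis vertical; a² = 25, b² = 11.
a = 5. Vertices at (h, k ± a).

(5, -16) and (5, -6)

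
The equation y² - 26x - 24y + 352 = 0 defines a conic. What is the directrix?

Only y is squared. Complete the square in y: (y - 12)² = 26(x - 8).
Vertex (8, 12); 4p = 26 so p = 13/2. Opens right.
Directrix is the vertical line x = h − p = 8 − (13/2) = 3/2.

x = 3/2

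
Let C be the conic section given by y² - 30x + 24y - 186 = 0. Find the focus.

Only y is squared. Complete the square in y: (y + 12)² = 30(x + 11).
Vertex (-11, -12); 4p = 30 so p = 15/2. Opens right.
Focus is p units from the vertex along the axis: (h + p, k).

(-7/2, -12)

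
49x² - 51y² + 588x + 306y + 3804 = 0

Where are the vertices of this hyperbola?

(-6, -4) and (-6, 10)

Collect terms: 49(x² + 12x) -51(y² - 6y) = -3804
Complete the square in x and y: 49(x + 6)² -51(y - 3)² = -3804 + 1764 - 459 = -2499
Divide by -2499: (y - 3)²/49 - (x + 6)²/51 = 1
Hyperbola, center (-6, 3), transverse axis vertical; a² = 49, b² = 51.
a = 7. Vertices at (h, k ± a).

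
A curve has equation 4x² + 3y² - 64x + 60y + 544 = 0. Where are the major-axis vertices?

(8, -12) and (8, -8)

Collect terms: 4(x² - 16x) + 3(y² + 20y) = -544
Completing the square gives 4(x - 8)² + 3(y + 10)² = -544 + 256 + 300 = 12.
Dividing both sides by 12: (x - 8)²/3 + (y + 10)²/4 = 1
Ellipse, center (8, -10), major axis vertical; a² = 4, b² = 3.
a = 2. Vertices at (h, k ± a).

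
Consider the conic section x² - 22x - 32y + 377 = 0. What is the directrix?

Only x is squared. Complete the square in x: (x - 11)² = 32(y - 8).
Vertex (11, 8); 4p = 32 so p = 8. Opens up.
Directrix is the horizontal line y = k − p = 8 − (8) = 0.

y = 0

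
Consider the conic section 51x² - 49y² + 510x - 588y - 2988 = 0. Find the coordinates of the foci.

(-15, -6) and (5, -6)

Group: 51(x² + 10x) -49(y² + 12y) = 2988
Completing the square gives 51(x + 5)² -49(y + 6)² = 2988 + 1275 - 1764 = 2499.
Divide by 2499: (x + 5)²/49 - (y + 6)²/51 = 1
Hyperbola, center (-5, -6), transverse axis horizontal; a² = 49, b² = 51.
c² = a² + b² = 49 + 51 = 100, so c = 10.
Foci lie on the horizontal axis through the center: (h ± c, k).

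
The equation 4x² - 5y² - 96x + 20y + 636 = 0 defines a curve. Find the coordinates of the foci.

(12, -4) and (12, 8)

Collect terms: 4(x² - 24x) -5(y² - 4y) = -636
4(x - 12)² -5(y - 2)² = -636 + 576 - 20 = -80
Dividing both sides by -80: (y - 2)²/16 - (x - 12)²/20 = 1
Hyperbola, center (12, 2), transverse axis vertical; a² = 16, b² = 20.
c² = a² + b² = 16 + 20 = 36, so c = 6.
Foci lie on the vertical axis through the center: (h, k ± c).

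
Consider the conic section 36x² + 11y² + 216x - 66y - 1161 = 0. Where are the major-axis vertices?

(-3, -9) and (-3, 15)

Collect terms: 36(x² + 6x) + 11(y² - 6y) = 1161
Complete the square in x and y: 36(x + 3)² + 11(y - 3)² = 1161 + 324 + 99 = 1584
Divide through by 1584 to get (x + 3)²/44 + (y - 3)²/144 = 1.
Ellipse, center (-3, 3), major axis vertical; a² = 144, b² = 44.
a = 12. Vertices at (h, k ± a).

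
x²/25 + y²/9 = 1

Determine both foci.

(-4, 0) and (4, 0)

Center (0, 0). The larger denominator 25 sits under the x-term, so the major axis is horizontal; a² = 25, b² = 9.
c² = a² - b² = 25 - 9 = 16, so c = 4.
Foci lie on the horizontal axis through the center: (h ± c, k).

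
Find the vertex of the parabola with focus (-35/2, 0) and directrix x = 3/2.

(-8, 0)

The vertex is the midpoint between the focus and the directrix along the axis of symmetry.
Axis is horizontal (directrix is vertical). Vertex x-coordinate = (-35/2 + 3/2)/2 = -8; y-coordinate = 0.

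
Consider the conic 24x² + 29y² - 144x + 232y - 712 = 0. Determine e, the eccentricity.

e = √145/29

24(x² - 6x) + 29(y² + 8y) = 712
Complete the square: 24(x - 3)² + 29(y + 4)² = 712 + 216 + 464 = 1392
Divide by 1392: (x - 3)²/58 + (y + 4)²/48 = 1
Ellipse, center (3, -4), major axis horizontal; a² = 58, b² = 48.
c² = a² - b² = 10, so c = √10.
e = c/a = √10/√58 = √145/29.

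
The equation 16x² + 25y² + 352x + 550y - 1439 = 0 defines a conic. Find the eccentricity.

Collect terms: 16(x² + 22x) + 25(y² + 22y) = 1439
16(x + 11)² + 25(y + 11)² = 1439 + 1936 + 3025 = 6400
Divide through by 6400 to get (x + 11)²/400 + (y + 11)²/256 = 1.
Ellipse, center (-11, -11), major axis horizontal; a² = 400, b² = 256.
c² = a² - b² = 144, so c = 12.
e = c/a = 12/20 = 3/5.

e = 3/5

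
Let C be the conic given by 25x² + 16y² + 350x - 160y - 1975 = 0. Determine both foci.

Rearranging, 25(x² + 14x) + 16(y² - 10y) = 1975.
Complete the square in x and y: 25(x + 7)² + 16(y - 5)² = 1975 + 1225 + 400 = 3600
Divide through by 3600 to get (x + 7)²/144 + (y - 5)²/225 = 1.
Ellipse, center (-7, 5), major axis vertical; a² = 225, b² = 144.
c² = a² - b² = 225 - 144 = 81, so c = 9.
Foci lie on the vertical axis through the center: (h, k ± c).

(-7, -4) and (-7, 14)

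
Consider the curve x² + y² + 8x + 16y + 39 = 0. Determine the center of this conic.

(-4, -8)

Collect terms: (x² + 8x) + (y² + 16y) = -39
(x + 4)² + (y + 8)² = -39 + 16 + 64 = 41
So (x + 4)² + (y + 8)² = 41.
Circle centered at (-4, -8) with r² = 41.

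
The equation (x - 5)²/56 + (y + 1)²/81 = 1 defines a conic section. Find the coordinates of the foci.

Center (5, -1). The larger denominator 81 sits under the y-term, so the major axis is vertical; a² = 81, b² = 56.
c² = a² - b² = 81 - 56 = 25, so c = 5.
Foci lie on the vertical axis through the center: (h, k ± c).

(5, -6) and (5, 4)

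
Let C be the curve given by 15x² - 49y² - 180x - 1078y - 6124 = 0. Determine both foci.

15(x² - 12x) -49(y² + 22y) = 6124
15(x - 6)² -49(y + 11)² = 6124 + 540 - 5929 = 735
Divide by 735: (x - 6)²/49 - (y + 11)²/15 = 1
Hyperbola, center (6, -11), transverse axis horizontal; a² = 49, b² = 15.
c² = a² + b² = 49 + 15 = 64, so c = 8.
Foci lie on the horizontal axis through the center: (h ± c, k).

(-2, -11) and (14, -11)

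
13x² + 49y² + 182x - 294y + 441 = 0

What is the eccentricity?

Group the x- and y-terms: 13(x² + 14x) + 49(y² - 6y) = -441
Complete the square in x and y: 13(x + 7)² + 49(y - 3)² = -441 + 637 + 441 = 637
Divide by 637: (x + 7)²/49 + (y - 3)²/13 = 1
Ellipse, center (-7, 3), major axis horizontal; a² = 49, b² = 13.
c² = a² - b² = 36, so c = 6.
e = c/a = 6/7.

e = 6/7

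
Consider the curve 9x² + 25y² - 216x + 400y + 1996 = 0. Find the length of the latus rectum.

9(x² - 24x) + 25(y² + 16y) = -1996
9(x - 12)² + 25(y + 8)² = -1996 + 1296 + 1600 = 900
Divide through by 900 to get (x - 12)²/100 + (y + 8)²/36 = 1.
Ellipse, center (12, -8), major axis horizontal; a² = 100, b² = 36.
Latus rectum length = 2b²/a = 2·36/10 = 36/5.

36/5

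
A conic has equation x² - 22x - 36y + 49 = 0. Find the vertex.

(11, -2)

Only x is squared. Complete the square in x: (x - 11)² = 36(y + 2).
Vertex (11, -2); 4p = 36 so p = 9. Opens up.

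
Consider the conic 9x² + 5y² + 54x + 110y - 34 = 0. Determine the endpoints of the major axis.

Collect terms: 9(x² + 6x) + 5(y² + 22y) = 34
9(x + 3)² + 5(y + 11)² = 34 + 81 + 605 = 720
Divide through by 720 to get (x + 3)²/80 + (y + 11)²/144 = 1.
Ellipse, center (-3, -11), major axis vertical; a² = 144, b² = 80.
a = 12. Vertices at (h, k ± a).

(-3, -23) and (-3, 1)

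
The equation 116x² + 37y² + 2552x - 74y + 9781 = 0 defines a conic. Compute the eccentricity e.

e = √2291/58

Group the x- and y-terms: 116(x² + 22x) + 37(y² - 2y) = -9781
Completing the square gives 116(x + 11)² + 37(y - 1)² = -9781 + 14036 + 37 = 4292.
Divide by 4292: (x + 11)²/37 + (y - 1)²/116 = 1
Ellipse, center (-11, 1), major axis vertical; a² = 116, b² = 37.
c² = a² - b² = 79, so c = √79.
e = c/a = √79/2√29 = √2291/58.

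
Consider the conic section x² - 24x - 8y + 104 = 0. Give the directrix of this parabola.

Only x is squared. Complete the square in x: (x - 12)² = 8(y + 5).
Vertex (12, -5); 4p = 8 so p = 2. Opens up.
Directrix is the horizontal line y = k − p = -5 − (2) = -7.

y = -7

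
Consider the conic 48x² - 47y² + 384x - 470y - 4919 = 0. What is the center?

Collect terms: 48(x² + 8x) -47(y² + 10y) = 4919
Complete the square in x and y: 48(x + 4)² -47(y + 5)² = 4919 + 768 - 1175 = 4512
Dividing both sides by 4512: (x + 4)²/94 - (y + 5)²/96 = 1
Hyperbola with center (-4, -5).

(-4, -5)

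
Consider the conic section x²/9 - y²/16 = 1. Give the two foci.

Center (0, 0). The positive term is the x-term, so the transverse axis is horizontal; a² = 9, b² = 16.
c² = a² + b² = 9 + 16 = 25, so c = 5.
Foci lie on the horizontal axis through the center: (h ± c, k).

(-5, 0) and (5, 0)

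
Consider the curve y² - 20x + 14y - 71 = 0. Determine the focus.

Only y is squared. Complete the square in y: (y + 7)² = 20(x + 6).
Vertex (-6, -7); 4p = 20 so p = 5. Opens right.
Focus is p units from the vertex along the axis: (h + p, k).

(-1, -7)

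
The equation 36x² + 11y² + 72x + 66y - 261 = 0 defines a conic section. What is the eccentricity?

Group the x- and y-terms: 36(x² + 2x) + 11(y² + 6y) = 261
Complete the square in x and y: 36(x + 1)² + 11(y + 3)² = 261 + 36 + 99 = 396
Divide by 396: (x + 1)²/11 + (y + 3)²/36 = 1
Ellipse, center (-1, -3), major axis vertical; a² = 36, b² = 11.
c² = a² - b² = 25, so c = 5.
e = c/a = 5/6.

e = 5/6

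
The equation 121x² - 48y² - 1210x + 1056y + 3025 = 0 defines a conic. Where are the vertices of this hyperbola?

(5, 0) and (5, 22)

121(x² - 10x) -48(y² - 22y) = -3025
Complete the square: 121(x - 5)² -48(y - 11)² = -3025 + 3025 - 5808 = -5808
Dividing both sides by -5808: (y - 11)²/121 - (x - 5)²/48 = 1
Hyperbola, center (5, 11), transverse axis vertical; a² = 121, b² = 48.
a = 11. Vertices at (h, k ± a).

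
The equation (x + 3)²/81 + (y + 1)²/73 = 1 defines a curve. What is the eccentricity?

Center (-3, -1). The larger denominator 81 sits under the x-term, so the major axis is horizontal; a² = 81, b² = 73.
c² = a² - b² = 8, so c = 2√2.
e = c/a = 2√2/9.

e = 2√2/9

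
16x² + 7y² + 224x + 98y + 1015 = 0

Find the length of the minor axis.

2√7

Group the x- and y-terms: 16(x² + 14x) + 7(y² + 14y) = -1015
Complete the square: 16(x + 7)² + 7(y + 7)² = -1015 + 784 + 343 = 112
Dividing both sides by 112: (x + 7)²/7 + (y + 7)²/16 = 1
Ellipse, center (-7, -7), major axis vertical; a² = 16, b² = 7.
b² = 7 so b = √7; the minor axis has length 2b = 2√7.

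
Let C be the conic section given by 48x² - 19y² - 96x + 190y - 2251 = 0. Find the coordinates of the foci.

(1 - √134, 5) and (1 + √134, 5)

48(x² - 2x) -19(y² - 10y) = 2251
Complete the square: 48(x - 1)² -19(y - 5)² = 2251 + 48 - 475 = 1824
Divide through by 1824 to get (x - 1)²/38 - (y - 5)²/96 = 1.
Hyperbola, center (1, 5), transverse axis horizontal; a² = 38, b² = 96.
c² = a² + b² = 38 + 96 = 134, so c = √134.
Foci lie on the horizontal axis through the center: (h ± c, k).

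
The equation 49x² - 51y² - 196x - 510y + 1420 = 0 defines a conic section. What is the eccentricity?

Rearranging, 49(x² - 4x) -51(y² + 10y) = -1420.
49(x - 2)² -51(y + 5)² = -1420 + 196 - 1275 = -2499
Divide through by -2499 to get (y + 5)²/49 - (x - 2)²/51 = 1.
Hyperbola, center (2, -5), transverse axis vertical; a² = 49, b² = 51.
c² = a² + b² = 100, so c = 10.
e = c/a = 10/7.

e = 10/7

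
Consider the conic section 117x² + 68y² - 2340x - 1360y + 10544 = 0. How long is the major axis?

6√13

Group the x- and y-terms: 117(x² - 20x) + 68(y² - 20y) = -10544
Complete the square in x and y: 117(x - 10)² + 68(y - 10)² = -10544 + 11700 + 6800 = 7956
Divide through by 7956 to get (x - 10)²/68 + (y - 10)²/117 = 1.
Ellipse, center (10, 10), major axis vertical; a² = 117, b² = 68.
a² = 117 so a = 3√13; the major axis has length 2a = 6√13.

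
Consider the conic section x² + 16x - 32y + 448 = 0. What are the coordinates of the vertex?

Only x is squared. Complete the square in x: (x + 8)² = 32(y - 12).
Vertex (-8, 12); 4p = 32 so p = 8. Opens up.

(-8, 12)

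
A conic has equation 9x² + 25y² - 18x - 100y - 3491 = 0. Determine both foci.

(-15, 2) and (17, 2)

Group the x- and y-terms: 9(x² - 2x) + 25(y² - 4y) = 3491
Complete the square in x and y: 9(x - 1)² + 25(y - 2)² = 3491 + 9 + 100 = 3600
Divide by 3600: (x - 1)²/400 + (y - 2)²/144 = 1
Ellipse, center (1, 2), major axis horizontal; a² = 400, b² = 144.
c² = a² - b² = 400 - 144 = 256, so c = 16.
Foci lie on the horizontal axis through the center: (h ± c, k).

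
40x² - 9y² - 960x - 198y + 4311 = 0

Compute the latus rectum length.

40(x² - 24x) -9(y² + 22y) = -4311
Complete the square in x and y: 40(x - 12)² -9(y + 11)² = -4311 + 5760 - 1089 = 360
Divide through by 360 to get (x - 12)²/9 - (y + 11)²/40 = 1.
Hyperbola, center (12, -11), transverse axis horizontal; a² = 9, b² = 40.
Latus rectum length = 2b²/a = 2·40/3 = 80/3.

80/3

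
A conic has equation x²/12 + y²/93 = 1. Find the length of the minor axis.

4√3

Center (0, 0). The larger denominator 93 sits under the y-term, so the major axis is vertical; a² = 93, b² = 12.
b² = 12 so b = 2√3; the minor axis has length 2b = 4√3.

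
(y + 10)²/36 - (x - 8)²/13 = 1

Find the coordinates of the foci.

(8, -17) and (8, -3)

Center (8, -10). The positive term is the y-term, so the transverse axis is vertical; a² = 36, b² = 13.
c² = a² + b² = 36 + 13 = 49, so c = 7.
Foci lie on the vertical axis through the center: (h, k ± c).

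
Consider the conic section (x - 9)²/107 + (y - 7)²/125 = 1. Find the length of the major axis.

10√5

Center (9, 7). The larger denominator 125 sits under the y-term, so the major axis is vertical; a² = 125, b² = 107.
a² = 125 so a = 5√5; the major axis has length 2a = 10√5.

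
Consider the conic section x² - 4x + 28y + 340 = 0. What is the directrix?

y = -5

Only x is squared. Complete the square in x: (x - 2)² = -28(y + 12).
Vertex (2, -12); 4p = -28 so p = -7. Opens down.
Directrix is the horizontal line y = k − p = -12 − (-7) = -5.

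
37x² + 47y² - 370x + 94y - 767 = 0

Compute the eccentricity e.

e = √470/47

Rearranging, 37(x² - 10x) + 47(y² + 2y) = 767.
Completing the square gives 37(x - 5)² + 47(y + 1)² = 767 + 925 + 47 = 1739.
Dividing both sides by 1739: (x - 5)²/47 + (y + 1)²/37 = 1
Ellipse, center (5, -1), major axis horizontal; a² = 47, b² = 37.
c² = a² - b² = 10, so c = √10.
e = c/a = √10/√47 = √470/47.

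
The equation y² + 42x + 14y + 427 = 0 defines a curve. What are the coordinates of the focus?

Only y is squared. Complete the square in y: (y + 7)² = -42(x + 9).
Vertex (-9, -7); 4p = -42 so p = -21/2. Opens left.
Focus is p units from the vertex along the axis: (h + p, k).

(-39/2, -7)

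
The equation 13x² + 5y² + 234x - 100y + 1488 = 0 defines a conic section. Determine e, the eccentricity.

Group the x- and y-terms: 13(x² + 18x) + 5(y² - 20y) = -1488
Completing the square gives 13(x + 9)² + 5(y - 10)² = -1488 + 1053 + 500 = 65.
Divide through by 65 to get (x + 9)²/5 + (y - 10)²/13 = 1.
Ellipse, center (-9, 10), major axis vertical; a² = 13, b² = 5.
c² = a² - b² = 8, so c = 2√2.
e = c/a = 2√2/√13 = 2√26/13.

e = 2√26/13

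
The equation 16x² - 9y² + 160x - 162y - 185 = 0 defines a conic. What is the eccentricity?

Group the x- and y-terms: 16(x² + 10x) -9(y² + 18y) = 185
16(x + 5)² -9(y + 9)² = 185 + 400 - 729 = -144
Divide through by -144 to get (y + 9)²/16 - (x + 5)²/9 = 1.
Hyperbola, center (-5, -9), transverse axis vertical; a² = 16, b² = 9.
c² = a² + b² = 25, so c = 5.
e = c/a = 5/4.

e = 5/4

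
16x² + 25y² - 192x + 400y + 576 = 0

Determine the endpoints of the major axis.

Group: 16(x² - 12x) + 25(y² + 16y) = -576
Completing the square gives 16(x - 6)² + 25(y + 8)² = -576 + 576 + 1600 = 1600.
Divide by 1600: (x - 6)²/100 + (y + 8)²/64 = 1
Ellipse, center (6, -8), major axis horizontal; a² = 100, b² = 64.
a = 10. Vertices at (h ± a, k).

(-4, -8) and (16, -8)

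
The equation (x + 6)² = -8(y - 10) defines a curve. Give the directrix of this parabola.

y = 12

Vertex (-6, 10); 4p = -8 so p = -2. Opens down.
Directrix is the horizontal line y = k − p = 10 − (-2) = 12.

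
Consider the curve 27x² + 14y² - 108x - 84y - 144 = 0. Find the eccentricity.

e = √39/9

Collect terms: 27(x² - 4x) + 14(y² - 6y) = 144
Complete the square: 27(x - 2)² + 14(y - 3)² = 144 + 108 + 126 = 378
Divide through by 378 to get (x - 2)²/14 + (y - 3)²/27 = 1.
Ellipse, center (2, 3), major axis vertical; a² = 27, b² = 14.
c² = a² - b² = 13, so c = √13.
e = c/a = √13/3√3 = √39/9.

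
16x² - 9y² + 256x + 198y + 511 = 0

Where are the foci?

Group: 16(x² + 16x) -9(y² - 22y) = -511
16(x + 8)² -9(y - 11)² = -511 + 1024 - 1089 = -576
Divide through by -576 to get (y - 11)²/64 - (x + 8)²/36 = 1.
Hyperbola, center (-8, 11), transverse axis vertical; a² = 64, b² = 36.
c² = a² + b² = 64 + 36 = 100, so c = 10.
Foci lie on the vertical axis through the center: (h, k ± c).

(-8, 1) and (-8, 21)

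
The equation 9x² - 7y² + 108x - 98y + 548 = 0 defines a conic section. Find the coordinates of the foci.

(-6, -19) and (-6, 5)

Rearranging, 9(x² + 12x) -7(y² + 14y) = -548.
9(x + 6)² -7(y + 7)² = -548 + 324 - 343 = -567
Dividing both sides by -567: (y + 7)²/81 - (x + 6)²/63 = 1
Hyperbola, center (-6, -7), transverse axis vertical; a² = 81, b² = 63.
c² = a² + b² = 81 + 63 = 144, so c = 12.
Foci lie on the vertical axis through the center: (h, k ± c).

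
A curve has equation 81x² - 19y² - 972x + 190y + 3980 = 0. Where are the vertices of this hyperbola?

Collect terms: 81(x² - 12x) -19(y² - 10y) = -3980
Complete the square in x and y: 81(x - 6)² -19(y - 5)² = -3980 + 2916 - 475 = -1539
Dividing both sides by -1539: (y - 5)²/81 - (x - 6)²/19 = 1
Hyperbola, center (6, 5), transverse axis vertical; a² = 81, b² = 19.
a = 9. Vertices at (h, k ± a).

(6, -4) and (6, 14)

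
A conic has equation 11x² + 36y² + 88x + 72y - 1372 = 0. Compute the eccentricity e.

e = 5/6

Collect terms: 11(x² + 8x) + 36(y² + 2y) = 1372
11(x + 4)² + 36(y + 1)² = 1372 + 176 + 36 = 1584
Divide through by 1584 to get (x + 4)²/144 + (y + 1)²/44 = 1.
Ellipse, center (-4, -1), major axis horizontal; a² = 144, b² = 44.
c² = a² - b² = 100, so c = 10.
e = c/a = 10/12 = 5/6.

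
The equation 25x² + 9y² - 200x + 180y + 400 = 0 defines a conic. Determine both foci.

Group the x- and y-terms: 25(x² - 8x) + 9(y² + 20y) = -400
25(x - 4)² + 9(y + 10)² = -400 + 400 + 900 = 900
Divide by 900: (x - 4)²/36 + (y + 10)²/100 = 1
Ellipse, center (4, -10), major axis vertical; a² = 100, b² = 36.
c² = a² - b² = 100 - 36 = 64, so c = 8.
Foci lie on the vertical axis through the center: (h, k ± c).

(4, -18) and (4, -2)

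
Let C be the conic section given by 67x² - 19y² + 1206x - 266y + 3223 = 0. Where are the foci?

Rearranging, 67(x² + 18x) -19(y² + 14y) = -3223.
Completing the square gives 67(x + 9)² -19(y + 7)² = -3223 + 5427 - 931 = 1273.
Divide through by 1273 to get (x + 9)²/19 - (y + 7)²/67 = 1.
Hyperbola, center (-9, -7), transverse axis horizontal; a² = 19, b² = 67.
c² = a² + b² = 19 + 67 = 86, so c = √86.
Foci lie on the horizontal axis through the center: (h ± c, k).

(-9 - √86, -7) and (-9 + √86, -7)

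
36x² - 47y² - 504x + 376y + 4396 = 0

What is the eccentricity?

Group the x- and y-terms: 36(x² - 14x) -47(y² - 8y) = -4396
36(x - 7)² -47(y - 4)² = -4396 + 1764 - 752 = -3384
Dividing both sides by -3384: (y - 4)²/72 - (x - 7)²/94 = 1
Hyperbola, center (7, 4), transverse axis vertical; a² = 72, b² = 94.
c² = a² + b² = 166, so c = √166.
e = c/a = √166/6√2 = √83/6.

e = √83/6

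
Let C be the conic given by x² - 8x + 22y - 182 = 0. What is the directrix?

Only x is squared. Complete the square in x: (x - 4)² = -22(y - 9).
Vertex (4, 9); 4p = -22 so p = -11/2. Opens down.
Directrix is the horizontal line y = k − p = 9 − (-11/2) = 29/2.

y = 29/2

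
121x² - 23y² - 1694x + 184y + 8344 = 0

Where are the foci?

(7, -8) and (7, 16)

121(x² - 14x) -23(y² - 8y) = -8344
Completing the square gives 121(x - 7)² -23(y - 4)² = -8344 + 5929 - 368 = -2783.
Divide through by -2783 to get (y - 4)²/121 - (x - 7)²/23 = 1.
Hyperbola, center (7, 4), transverse axis vertical; a² = 121, b² = 23.
c² = a² + b² = 121 + 23 = 144, so c = 12.
Foci lie on the vertical axis through the center: (h, k ± c).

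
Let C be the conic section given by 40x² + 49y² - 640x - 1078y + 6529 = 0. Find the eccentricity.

Collect terms: 40(x² - 16x) + 49(y² - 22y) = -6529
Complete the square: 40(x - 8)² + 49(y - 11)² = -6529 + 2560 + 5929 = 1960
Divide by 1960: (x - 8)²/49 + (y - 11)²/40 = 1
Ellipse, center (8, 11), major axis horizontal; a² = 49, b² = 40.
c² = a² - b² = 9, so c = 3.
e = c/a = 3/7.

e = 3/7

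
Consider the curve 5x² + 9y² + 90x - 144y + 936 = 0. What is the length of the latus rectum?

Group: 5(x² + 18x) + 9(y² - 16y) = -936
Complete the square in x and y: 5(x + 9)² + 9(y - 8)² = -936 + 405 + 576 = 45
Divide by 45: (x + 9)²/9 + (y - 8)²/5 = 1
Ellipse, center (-9, 8), major axis horizontal; a² = 9, b² = 5.
Latus rectum length = 2b²/a = 2·5/3 = 10/3.

10/3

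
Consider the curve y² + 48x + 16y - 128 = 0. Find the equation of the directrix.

x = 16

Only y is squared. Complete the square in y: (y + 8)² = -48(x - 4).
Vertex (4, -8); 4p = -48 so p = -12. Opens left.
Directrix is the vertical line x = h − p = 4 − (-12) = 16.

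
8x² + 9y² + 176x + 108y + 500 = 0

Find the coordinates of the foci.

Group: 8(x² + 22x) + 9(y² + 12y) = -500
Complete the square: 8(x + 11)² + 9(y + 6)² = -500 + 968 + 324 = 792
Divide through by 792 to get (x + 11)²/99 + (y + 6)²/88 = 1.
Ellipse, center (-11, -6), major axis horizontal; a² = 99, b² = 88.
c² = a² - b² = 99 - 88 = 11, so c = √11.
Foci lie on the horizontal axis through the center: (h ± c, k).

(-11 - √11, -6) and (-11 + √11, -6)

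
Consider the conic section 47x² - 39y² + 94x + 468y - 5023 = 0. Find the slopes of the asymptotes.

√1833/39 and -√1833/39

Rearranging, 47(x² + 2x) -39(y² - 12y) = 5023.
47(x + 1)² -39(y - 6)² = 5023 + 47 - 1404 = 3666
Divide through by 3666 to get (x + 1)²/78 - (y - 6)²/94 = 1.
Hyperbola, center (-1, 6), transverse axis horizontal; a² = 78, b² = 94.
For a horizontal hyperbola the asymptotes have slope ±b/a.
Here that is ±√94/√78 = ±√1833/39.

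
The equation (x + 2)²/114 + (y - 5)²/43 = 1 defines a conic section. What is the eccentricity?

e = √8094/114

Center (-2, 5). The larger denominator 114 sits under the x-term, so the major axis is horizontal; a² = 114, b² = 43.
c² = a² - b² = 71, so c = √71.
e = c/a = √71/√114 = √8094/114.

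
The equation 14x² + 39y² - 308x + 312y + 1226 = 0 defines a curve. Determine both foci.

Group: 14(x² - 22x) + 39(y² + 8y) = -1226
Complete the square: 14(x - 11)² + 39(y + 4)² = -1226 + 1694 + 624 = 1092
Divide by 1092: (x - 11)²/78 + (y + 4)²/28 = 1
Ellipse, center (11, -4), major axis horizontal; a² = 78, b² = 28.
c² = a² - b² = 78 - 28 = 50, so c = 5√2.
Foci lie on the horizontal axis through the center: (h ± c, k).

(11 - 5√2, -4) and (11 + 5√2, -4)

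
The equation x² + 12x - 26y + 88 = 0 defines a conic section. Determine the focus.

(-6, 17/2)

Only x is squared. Complete the square in x: (x + 6)² = 26(y - 2).
Vertex (-6, 2); 4p = 26 so p = 13/2. Opens up.
Focus is p units from the vertex along the axis: (h, k + p).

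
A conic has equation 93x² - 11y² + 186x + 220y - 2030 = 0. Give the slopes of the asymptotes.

Group: 93(x² + 2x) -11(y² - 20y) = 2030
Complete the square in x and y: 93(x + 1)² -11(y - 10)² = 2030 + 93 - 1100 = 1023
Divide by 1023: (x + 1)²/11 - (y - 10)²/93 = 1
Hyperbola, center (-1, 10), transverse axis horizontal; a² = 11, b² = 93.
For a horizontal hyperbola the asymptotes have slope ±b/a.
Here that is ±√93/√11 = ±√1023/11.

√1023/11 and -√1023/11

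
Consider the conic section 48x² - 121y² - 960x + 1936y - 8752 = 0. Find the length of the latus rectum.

48(x² - 20x) -121(y² - 16y) = 8752
Completing the square gives 48(x - 10)² -121(y - 8)² = 8752 + 4800 - 7744 = 5808.
Divide through by 5808 to get (x - 10)²/121 - (y - 8)²/48 = 1.
Hyperbola, center (10, 8), transverse axis horizontal; a² = 121, b² = 48.
Latus rectum length = 2b²/a = 2·48/11 = 96/11.

96/11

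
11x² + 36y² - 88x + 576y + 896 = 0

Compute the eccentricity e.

e = 5/6

11(x² - 8x) + 36(y² + 16y) = -896
Completing the square gives 11(x - 4)² + 36(y + 8)² = -896 + 176 + 2304 = 1584.
Divide through by 1584 to get (x - 4)²/144 + (y + 8)²/44 = 1.
Ellipse, center (4, -8), major axis horizontal; a² = 144, b² = 44.
c² = a² - b² = 100, so c = 10.
e = c/a = 10/12 = 5/6.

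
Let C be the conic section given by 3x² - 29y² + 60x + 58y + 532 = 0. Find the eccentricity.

e = 4√6/3

3(x² + 20x) -29(y² - 2y) = -532
3(x + 10)² -29(y - 1)² = -532 + 300 - 29 = -261
Divide through by -261 to get (y - 1)²/9 - (x + 10)²/87 = 1.
Hyperbola, center (-10, 1), transverse axis vertical; a² = 9, b² = 87.
c² = a² + b² = 96, so c = 4√6.
e = c/a = 4√6/3.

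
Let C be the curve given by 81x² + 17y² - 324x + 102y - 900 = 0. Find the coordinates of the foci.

(2, -11) and (2, 5)

Collect terms: 81(x² - 4x) + 17(y² + 6y) = 900
81(x - 2)² + 17(y + 3)² = 900 + 324 + 153 = 1377
Divide through by 1377 to get (x - 2)²/17 + (y + 3)²/81 = 1.
Ellipse, center (2, -3), major axis vertical; a² = 81, b² = 17.
c² = a² - b² = 81 - 17 = 64, so c = 8.
Foci lie on the vertical axis through the center: (h, k ± c).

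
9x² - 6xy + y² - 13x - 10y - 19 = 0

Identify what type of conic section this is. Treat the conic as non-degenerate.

A = 9, B = -6, C = 1.
Discriminant B² − 4AC = (-6)² − 4·9·1 = 0.
B² − 4AC = 0 ⇒ parabola.

parabola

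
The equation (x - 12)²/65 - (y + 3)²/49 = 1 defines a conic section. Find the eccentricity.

Center (12, -3). The positive term is the x-term, so the transverse axis is horizontal; a² = 65, b² = 49.
c² = a² + b² = 114, so c = √114.
e = c/a = √114/√65 = √7410/65.

e = √7410/65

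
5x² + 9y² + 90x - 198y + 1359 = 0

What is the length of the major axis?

6√3

5(x² + 18x) + 9(y² - 22y) = -1359
Complete the square: 5(x + 9)² + 9(y - 11)² = -1359 + 405 + 1089 = 135
Divide through by 135 to get (x + 9)²/27 + (y - 11)²/15 = 1.
Ellipse, center (-9, 11), major axis horizontal; a² = 27, b² = 15.
a² = 27 so a = 3√3; the major axis has length 2a = 6√3.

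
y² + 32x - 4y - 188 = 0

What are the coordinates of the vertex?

Only y is squared. Complete the square in y: (y - 2)² = -32(x - 6).
Vertex (6, 2); 4p = -32 so p = -8. Opens left.

(6, 2)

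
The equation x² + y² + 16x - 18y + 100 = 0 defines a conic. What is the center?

(-8, 9)

Group the x- and y-terms: (x² + 16x) + (y² - 18y) = -100
Complete the square in x and y: (x + 8)² + (y - 9)² = -100 + 64 + 81 = 45
So (x + 8)² + (y - 9)² = 45.
Circle centered at (-8, 9) with r² = 45.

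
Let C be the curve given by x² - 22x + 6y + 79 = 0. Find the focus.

Only x is squared. Complete the square in x: (x - 11)² = -6(y - 7).
Vertex (11, 7); 4p = -6 so p = -3/2. Opens down.
Focus is p units from the vertex along the axis: (h, k + p).

(11, 11/2)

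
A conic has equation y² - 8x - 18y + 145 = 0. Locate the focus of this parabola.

Only y is squared. Complete the square in y: (y - 9)² = 8(x - 8).
Vertex (8, 9); 4p = 8 so p = 2. Opens right.
Focus is p units from the vertex along the axis: (h + p, k).

(10, 9)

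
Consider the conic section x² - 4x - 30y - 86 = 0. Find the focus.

Only x is squared. Complete the square in x: (x - 2)² = 30(y + 3).
Vertex (2, -3); 4p = 30 so p = 15/2. Opens up.
Focus is p units from the vertex along the axis: (h, k + p).

(2, 9/2)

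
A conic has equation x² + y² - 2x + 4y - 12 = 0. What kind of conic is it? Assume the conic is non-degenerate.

No xy term. Coefficients of x² and y² are A = 1, C = 1.
A = C (same sign) ⇒ circle.

circle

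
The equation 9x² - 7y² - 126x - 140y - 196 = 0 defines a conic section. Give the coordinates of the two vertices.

(7, -13) and (7, -7)

Rearranging, 9(x² - 14x) -7(y² + 20y) = 196.
Completing the square gives 9(x - 7)² -7(y + 10)² = 196 + 441 - 700 = -63.
Divide by -63: (y + 10)²/9 - (x - 7)²/7 = 1
Hyperbola, center (7, -10), transverse axis vertical; a² = 9, b² = 7.
a = 3. Vertices at (h, k ± a).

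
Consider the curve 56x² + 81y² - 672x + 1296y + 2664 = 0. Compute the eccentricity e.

e = 5/9

56(x² - 12x) + 81(y² + 16y) = -2664
Complete the square in x and y: 56(x - 6)² + 81(y + 8)² = -2664 + 2016 + 5184 = 4536
Divide through by 4536 to get (x - 6)²/81 + (y + 8)²/56 = 1.
Ellipse, center (6, -8), major axis horizontal; a² = 81, b² = 56.
c² = a² - b² = 25, so c = 5.
e = c/a = 5/9.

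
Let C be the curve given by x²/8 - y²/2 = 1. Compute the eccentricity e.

e = √5/2

Center (0, 0). The positive term is the x-term, so the transverse axis is horizontal; a² = 8, b² = 2.
c² = a² + b² = 10, so c = √10.
e = c/a = √10/2√2 = √5/2.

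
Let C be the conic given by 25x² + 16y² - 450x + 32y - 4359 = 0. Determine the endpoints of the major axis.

(9, -21) and (9, 19)

Collect terms: 25(x² - 18x) + 16(y² + 2y) = 4359
25(x - 9)² + 16(y + 1)² = 4359 + 2025 + 16 = 6400
Dividing both sides by 6400: (x - 9)²/256 + (y + 1)²/400 = 1
Ellipse, center (9, -1), major axis vertical; a² = 400, b² = 256.
a = 20. Vertices at (h, k ± a).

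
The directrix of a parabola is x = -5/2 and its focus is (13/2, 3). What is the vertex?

The vertex is the midpoint between the focus and the directrix along the axis of symmetry.
Axis is horizontal (directrix is vertical). Vertex x-coordinate = (13/2 + (-5/2))/2 = 2; y-coordinate = 3.

(2, 3)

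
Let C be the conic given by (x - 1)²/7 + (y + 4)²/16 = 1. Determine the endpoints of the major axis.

Center (1, -4). The larger denominator 16 sits under the y-term, so the major axis is vertical; a² = 16, b² = 7.
a = 4. Vertices at (h, k ± a).

(1, -8) and (1, 0)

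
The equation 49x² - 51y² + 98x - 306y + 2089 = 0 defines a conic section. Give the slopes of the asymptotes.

49(x² + 2x) -51(y² + 6y) = -2089
49(x + 1)² -51(y + 3)² = -2089 + 49 - 459 = -2499
Dividing both sides by -2499: (y + 3)²/49 - (x + 1)²/51 = 1
Hyperbola, center (-1, -3), transverse axis vertical; a² = 49, b² = 51.
For a vertical hyperbola the asymptotes have slope ±a/b.
Here that is ±7/√51 = ±7√51/51.

7√51/51 and -7√51/51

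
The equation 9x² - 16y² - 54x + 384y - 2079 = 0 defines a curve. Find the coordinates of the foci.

(3, 7) and (3, 17)

Group: 9(x² - 6x) -16(y² - 24y) = 2079
Completing the square gives 9(x - 3)² -16(y - 12)² = 2079 + 81 - 2304 = -144.
Divide by -144: (y - 12)²/9 - (x - 3)²/16 = 1
Hyperbola, center (3, 12), transverse axis vertical; a² = 9, b² = 16.
c² = a² + b² = 9 + 16 = 25, so c = 5.
Foci lie on the vertical axis through the center: (h, k ± c).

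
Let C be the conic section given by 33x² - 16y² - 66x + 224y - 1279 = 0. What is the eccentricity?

Rearranging, 33(x² - 2x) -16(y² - 14y) = 1279.
Complete the square: 33(x - 1)² -16(y - 7)² = 1279 + 33 - 784 = 528
Divide by 528: (x - 1)²/16 - (y - 7)²/33 = 1
Hyperbola, center (1, 7), transverse axis horizontal; a² = 16, b² = 33.
c² = a² + b² = 49, so c = 7.
e = c/a = 7/4.

e = 7/4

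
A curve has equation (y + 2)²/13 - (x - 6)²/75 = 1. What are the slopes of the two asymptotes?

Center (6, -2). The positive term is the y-term, so the transverse axis is vertical; a² = 13, b² = 75.
For a vertical hyperbola the asymptotes have slope ±a/b.
Here that is ±√13/5√3 = ±√39/15.

√39/15 and -√39/15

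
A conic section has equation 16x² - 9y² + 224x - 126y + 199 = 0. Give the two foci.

Group: 16(x² + 14x) -9(y² + 14y) = -199
Complete the square in x and y: 16(x + 7)² -9(y + 7)² = -199 + 784 - 441 = 144
Divide by 144: (x + 7)²/9 - (y + 7)²/16 = 1
Hyperbola, center (-7, -7), transverse axis horizontal; a² = 9, b² = 16.
c² = a² + b² = 9 + 16 = 25, so c = 5.
Foci lie on the horizontal axis through the center: (h ± c, k).

(-12, -7) and (-2, -7)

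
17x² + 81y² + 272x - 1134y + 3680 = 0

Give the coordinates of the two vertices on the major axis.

(-17, 7) and (1, 7)

Group the x- and y-terms: 17(x² + 16x) + 81(y² - 14y) = -3680
Complete the square in x and y: 17(x + 8)² + 81(y - 7)² = -3680 + 1088 + 3969 = 1377
Divide by 1377: (x + 8)²/81 + (y - 7)²/17 = 1
Ellipse, center (-8, 7), major axis horizontal; a² = 81, b² = 17.
a = 9. Vertices at (h ± a, k).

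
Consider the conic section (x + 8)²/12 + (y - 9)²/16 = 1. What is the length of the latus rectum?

Center (-8, 9). The larger denominator 16 sits under the y-term, so the major axis is vertical; a² = 16, b² = 12.
Latus rectum length = 2b²/a = 2·12/4 = 6.

6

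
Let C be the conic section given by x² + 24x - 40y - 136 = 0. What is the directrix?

y = -17

Only x is squared. Complete the square in x: (x + 12)² = 40(y + 7).
Vertex (-12, -7); 4p = 40 so p = 10. Opens up.
Directrix is the horizontal line y = k − p = -7 − (10) = -17.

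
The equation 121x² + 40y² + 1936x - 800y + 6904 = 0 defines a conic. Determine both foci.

(-8, 1) and (-8, 19)

Rearranging, 121(x² + 16x) + 40(y² - 20y) = -6904.
Complete the square: 121(x + 8)² + 40(y - 10)² = -6904 + 7744 + 4000 = 4840
Divide by 4840: (x + 8)²/40 + (y - 10)²/121 = 1
Ellipse, center (-8, 10), major axis vertical; a² = 121, b² = 40.
c² = a² - b² = 121 - 40 = 81, so c = 9.
Foci lie on the vertical axis through the center: (h, k ± c).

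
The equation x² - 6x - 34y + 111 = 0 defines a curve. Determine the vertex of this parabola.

(3, 3)

Only x is squared. Complete the square in x: (x - 3)² = 34(y - 3).
Vertex (3, 3); 4p = 34 so p = 17/2. Opens up.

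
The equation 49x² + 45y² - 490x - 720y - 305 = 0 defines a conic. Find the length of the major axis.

14√2

49(x² - 10x) + 45(y² - 16y) = 305
Complete the square in x and y: 49(x - 5)² + 45(y - 8)² = 305 + 1225 + 2880 = 4410
Divide through by 4410 to get (x - 5)²/90 + (y - 8)²/98 = 1.
Ellipse, center (5, 8), major axis vertical; a² = 98, b² = 90.
a² = 98 so a = 7√2; the major axis has length 2a = 14√2.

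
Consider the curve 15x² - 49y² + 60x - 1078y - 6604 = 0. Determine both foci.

(-10, -11) and (6, -11)

15(x² + 4x) -49(y² + 22y) = 6604
15(x + 2)² -49(y + 11)² = 6604 + 60 - 5929 = 735
Divide through by 735 to get (x + 2)²/49 - (y + 11)²/15 = 1.
Hyperbola, center (-2, -11), transverse axis horizontal; a² = 49, b² = 15.
c² = a² + b² = 49 + 15 = 64, so c = 8.
Foci lie on the horizontal axis through the center: (h ± c, k).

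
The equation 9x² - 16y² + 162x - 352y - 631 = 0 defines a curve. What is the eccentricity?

e = 5/3

Group: 9(x² + 18x) -16(y² + 22y) = 631
Complete the square in x and y: 9(x + 9)² -16(y + 11)² = 631 + 729 - 1936 = -576
Divide by -576: (y + 11)²/36 - (x + 9)²/64 = 1
Hyperbola, center (-9, -11), transverse axis vertical; a² = 36, b² = 64.
c² = a² + b² = 100, so c = 10.
e = c/a = 10/6 = 5/3.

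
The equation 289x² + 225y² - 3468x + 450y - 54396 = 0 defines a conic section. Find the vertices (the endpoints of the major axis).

(6, -18) and (6, 16)

Collect terms: 289(x² - 12x) + 225(y² + 2y) = 54396
Complete the square: 289(x - 6)² + 225(y + 1)² = 54396 + 10404 + 225 = 65025
Dividing both sides by 65025: (x - 6)²/225 + (y + 1)²/289 = 1
Ellipse, center (6, -1), major axis vertical; a² = 289, b² = 225.
a = 17. Vertices at (h, k ± a).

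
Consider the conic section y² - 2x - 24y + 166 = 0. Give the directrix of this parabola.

Only y is squared. Complete the square in y: (y - 12)² = 2(x - 11).
Vertex (11, 12); 4p = 2 so p = 1/2. Opens right.
Directrix is the vertical line x = h − p = 11 − (1/2) = 21/2.

x = 21/2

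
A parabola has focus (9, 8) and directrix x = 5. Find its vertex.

(7, 8)

The vertex is the midpoint between the focus and the directrix along the axis of symmetry.
Axis is horizontal (directrix is vertical). Vertex x-coordinate = (9 + 5)/2 = 7; y-coordinate = 8.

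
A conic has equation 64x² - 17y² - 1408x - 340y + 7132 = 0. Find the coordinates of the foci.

(11, -19) and (11, -1)

Group the x- and y-terms: 64(x² - 22x) -17(y² + 20y) = -7132
Completing the square gives 64(x - 11)² -17(y + 10)² = -7132 + 7744 - 1700 = -1088.
Divide by -1088: (y + 10)²/64 - (x - 11)²/17 = 1
Hyperbola, center (11, -10), transverse axis vertical; a² = 64, b² = 17.
c² = a² + b² = 64 + 17 = 81, so c = 9.
Foci lie on the vertical axis through the center: (h, k ± c).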